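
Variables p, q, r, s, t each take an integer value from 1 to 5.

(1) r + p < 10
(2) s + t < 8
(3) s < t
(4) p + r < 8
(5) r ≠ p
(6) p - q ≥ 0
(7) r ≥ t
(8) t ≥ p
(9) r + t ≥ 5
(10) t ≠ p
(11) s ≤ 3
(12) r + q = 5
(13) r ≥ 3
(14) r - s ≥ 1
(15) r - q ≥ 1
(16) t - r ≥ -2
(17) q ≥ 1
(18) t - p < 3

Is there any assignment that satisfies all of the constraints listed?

One satisfying assignment is p = 3, q = 1, r = 4, s = 1, t = 4.
For the less obvious constraints — constraint 1: r + p = 7; constraint 2: s + t = 5 — and the others hold by inspection.

Satisfiable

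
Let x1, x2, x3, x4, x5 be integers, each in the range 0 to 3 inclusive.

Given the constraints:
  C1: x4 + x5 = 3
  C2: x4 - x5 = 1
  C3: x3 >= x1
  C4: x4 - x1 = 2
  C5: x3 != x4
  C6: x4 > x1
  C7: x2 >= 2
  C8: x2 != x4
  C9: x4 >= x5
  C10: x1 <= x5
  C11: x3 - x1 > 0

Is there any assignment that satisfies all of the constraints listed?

Satisfiable

One satisfying assignment is x1 = 0, x2 = 3, x3 = 1, x4 = 2, x5 = 1.
For the less obvious constraints — constraint 1: x4 + x5 = 3; constraint 2: x4 - x5 = 1; constraint 4: x4 - x1 = 2 — and the others hold by inspection.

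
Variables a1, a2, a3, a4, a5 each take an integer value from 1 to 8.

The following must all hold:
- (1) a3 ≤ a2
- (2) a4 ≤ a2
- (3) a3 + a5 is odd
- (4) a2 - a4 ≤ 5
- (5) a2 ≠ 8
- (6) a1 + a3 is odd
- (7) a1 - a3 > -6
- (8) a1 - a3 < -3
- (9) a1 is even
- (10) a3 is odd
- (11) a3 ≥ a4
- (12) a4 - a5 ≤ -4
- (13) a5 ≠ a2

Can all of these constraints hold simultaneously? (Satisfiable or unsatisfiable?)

Satisfiable

The assignment a1 = 2, a2 = 7, a3 = 7, a4 = 2, a5 = 8 works:
  constraint 4 holds since a2 - a4 = 5.
  constraint 7 holds since a1 - a3 = -5.
  constraint 8 holds since a1 - a3 = -5.
The rest check out directly.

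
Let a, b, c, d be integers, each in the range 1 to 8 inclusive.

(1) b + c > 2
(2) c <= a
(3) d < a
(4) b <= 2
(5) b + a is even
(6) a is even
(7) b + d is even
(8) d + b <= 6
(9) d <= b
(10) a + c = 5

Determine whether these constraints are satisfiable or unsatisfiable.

Satisfiable

Try a = 4, b = 2, c = 1, d = 2.
Check constraint 1: b + c = 3; constraint 8: d + b = 4; constraint 10: a + c = 5. The remaining constraints are straightforward to verify.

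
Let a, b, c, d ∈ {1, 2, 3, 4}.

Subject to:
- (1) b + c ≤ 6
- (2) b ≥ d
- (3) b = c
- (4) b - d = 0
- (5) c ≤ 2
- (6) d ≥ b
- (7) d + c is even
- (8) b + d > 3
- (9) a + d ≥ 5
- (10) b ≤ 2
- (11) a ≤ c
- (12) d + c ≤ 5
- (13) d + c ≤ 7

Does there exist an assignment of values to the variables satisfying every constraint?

Unsatisfiable

From constraints 5 and 11: a ≤ c ≤ 2. From constraints 2 and 10: d ≤ b ≤ 2. Hence a + d ≤ 4. But constraint 9 requires a + d ≥ 5, and 5 > 4. Contradiction.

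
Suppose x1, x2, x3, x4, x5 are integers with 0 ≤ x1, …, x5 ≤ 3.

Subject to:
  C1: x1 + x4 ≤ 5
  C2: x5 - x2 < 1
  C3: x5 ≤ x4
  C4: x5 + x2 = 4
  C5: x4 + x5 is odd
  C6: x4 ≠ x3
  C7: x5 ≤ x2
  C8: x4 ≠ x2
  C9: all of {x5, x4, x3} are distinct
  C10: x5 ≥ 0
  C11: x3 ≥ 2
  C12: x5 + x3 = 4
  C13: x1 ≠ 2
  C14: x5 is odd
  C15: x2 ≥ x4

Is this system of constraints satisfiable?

Setting (x1, x2, x3, x4, x5) = (3, 3, 3, 2, 1) satisfies everything: constraint 1: x1 + x4 = 5; constraint 2: x5 - x2 = -2; constraint 4: x5 + x2 = 4, and the others follow.

Satisfiable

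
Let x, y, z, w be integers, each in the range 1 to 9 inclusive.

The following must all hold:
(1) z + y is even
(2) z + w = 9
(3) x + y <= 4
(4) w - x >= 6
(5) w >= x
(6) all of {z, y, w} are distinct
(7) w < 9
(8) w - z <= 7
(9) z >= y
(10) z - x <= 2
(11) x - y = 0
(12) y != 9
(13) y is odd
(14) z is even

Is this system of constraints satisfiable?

Unsatisfiable

Constraint 14 makes z even and constraint 13 makes y odd, so z + y must be odd. Constraint 1 says z + y is even — contradiction.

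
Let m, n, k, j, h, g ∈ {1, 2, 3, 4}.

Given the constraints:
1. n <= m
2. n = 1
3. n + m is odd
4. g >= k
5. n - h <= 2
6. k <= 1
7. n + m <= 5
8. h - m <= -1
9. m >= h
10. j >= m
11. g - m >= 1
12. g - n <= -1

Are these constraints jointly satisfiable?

Unsatisfiable

Constraints 5, 8, 11, and 12 give h − n ≥ -2, n − g ≥ 1, g − m ≥ 1, m − h ≥ 1.
Adding all 4 inequalities: the left sides telescope to 0, and the right sides sum to (-2) + 1 + 1 + 1 = 1. So 0 ≥ 1, which is false.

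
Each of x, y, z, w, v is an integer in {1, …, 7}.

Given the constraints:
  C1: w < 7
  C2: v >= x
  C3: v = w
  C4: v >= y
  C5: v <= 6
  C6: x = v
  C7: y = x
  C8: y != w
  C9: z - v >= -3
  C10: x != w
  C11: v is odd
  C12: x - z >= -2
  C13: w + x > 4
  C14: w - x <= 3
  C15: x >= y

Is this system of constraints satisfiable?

Unsatisfiable

From constraints 3, 6, and 7, y = x = v = w, so y = w. But constraint 8 says y ≠ w. Contradiction.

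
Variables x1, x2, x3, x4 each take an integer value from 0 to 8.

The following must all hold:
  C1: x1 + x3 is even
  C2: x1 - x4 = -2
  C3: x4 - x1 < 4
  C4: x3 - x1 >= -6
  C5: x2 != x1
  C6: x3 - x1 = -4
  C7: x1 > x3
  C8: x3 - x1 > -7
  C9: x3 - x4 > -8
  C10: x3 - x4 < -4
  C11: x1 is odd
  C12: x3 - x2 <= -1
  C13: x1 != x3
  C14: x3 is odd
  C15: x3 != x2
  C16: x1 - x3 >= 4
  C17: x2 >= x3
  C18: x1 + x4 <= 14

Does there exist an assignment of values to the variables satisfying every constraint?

Satisfiable

Take x1 = 5, x2 = 3, x3 = 1, x4 = 7. Then constraint 2: x1 - x4 = -2; constraint 3: x4 - x1 = 2, and every other listed constraint is also met.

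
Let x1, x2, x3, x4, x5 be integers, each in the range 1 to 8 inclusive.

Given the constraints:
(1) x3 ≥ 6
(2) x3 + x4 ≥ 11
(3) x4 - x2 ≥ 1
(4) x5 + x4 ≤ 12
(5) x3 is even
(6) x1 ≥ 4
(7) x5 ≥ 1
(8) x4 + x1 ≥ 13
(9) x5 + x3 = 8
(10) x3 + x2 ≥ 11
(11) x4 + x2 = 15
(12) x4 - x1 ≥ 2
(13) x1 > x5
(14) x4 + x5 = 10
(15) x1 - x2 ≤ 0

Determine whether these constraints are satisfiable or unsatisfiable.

Satisfiable

Take x1 = 6, x2 = 7, x3 = 6, x4 = 8, x5 = 2. Then constraint 2: x3 + x4 = 14; constraint 3: x4 - x2 = 1; constraint 4: x5 + x4 = 10, and every other listed constraint is also met.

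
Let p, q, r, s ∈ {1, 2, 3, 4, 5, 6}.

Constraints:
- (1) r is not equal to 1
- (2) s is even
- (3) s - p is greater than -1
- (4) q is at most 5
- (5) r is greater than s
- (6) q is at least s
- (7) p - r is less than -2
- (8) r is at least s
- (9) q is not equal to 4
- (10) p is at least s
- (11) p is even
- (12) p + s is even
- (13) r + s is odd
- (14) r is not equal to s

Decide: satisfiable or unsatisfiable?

Satisfiable

One satisfying assignment is p = 2, q = 5, r = 5, s = 2.
For the less obvious constraints — constraint 3: s - p = 0; constraint 7: p - r = -3 — and the others hold by inspection.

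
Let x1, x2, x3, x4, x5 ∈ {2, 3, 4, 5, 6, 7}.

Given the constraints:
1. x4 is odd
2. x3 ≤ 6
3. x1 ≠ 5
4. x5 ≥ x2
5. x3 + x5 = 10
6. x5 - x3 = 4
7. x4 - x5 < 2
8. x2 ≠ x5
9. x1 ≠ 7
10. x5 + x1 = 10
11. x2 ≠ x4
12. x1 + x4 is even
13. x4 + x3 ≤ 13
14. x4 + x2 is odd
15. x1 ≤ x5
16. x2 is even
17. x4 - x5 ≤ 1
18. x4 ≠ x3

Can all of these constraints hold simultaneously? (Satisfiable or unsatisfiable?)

Satisfiable

Try x1 = 3, x2 = 4, x3 = 3, x4 = 7, x5 = 7.
Check constraint 5: x3 + x5 = 10; constraint 6: x5 - x3 = 4. The remaining constraints are straightforward to verify.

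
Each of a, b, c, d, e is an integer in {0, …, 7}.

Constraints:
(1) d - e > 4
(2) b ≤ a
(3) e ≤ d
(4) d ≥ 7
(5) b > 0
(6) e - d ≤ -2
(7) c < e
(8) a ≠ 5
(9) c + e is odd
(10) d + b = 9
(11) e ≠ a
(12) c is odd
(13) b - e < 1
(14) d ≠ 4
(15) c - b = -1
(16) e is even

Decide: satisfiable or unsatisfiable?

Satisfiable

Take a = 4, b = 2, c = 1, d = 7, e = 2. Then constraint 1: d - e = 5; constraint 6: e - d = -5; constraint 10: d + b = 9, and every other listed constraint is also met.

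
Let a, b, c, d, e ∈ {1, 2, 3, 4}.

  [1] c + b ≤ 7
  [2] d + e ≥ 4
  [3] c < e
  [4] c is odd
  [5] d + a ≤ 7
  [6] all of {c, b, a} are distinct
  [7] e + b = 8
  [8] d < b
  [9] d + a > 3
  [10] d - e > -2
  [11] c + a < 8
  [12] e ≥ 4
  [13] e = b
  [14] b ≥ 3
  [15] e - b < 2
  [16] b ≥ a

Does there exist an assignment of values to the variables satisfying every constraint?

One satisfying assignment is a = 2, b = 4, c = 3, d = 3, e = 4.
For the less obvious constraints — constraint 1: c + b = 7; constraint 2: d + e = 7; constraint 5: d + a = 5 — and the others hold by inspection.

Satisfiable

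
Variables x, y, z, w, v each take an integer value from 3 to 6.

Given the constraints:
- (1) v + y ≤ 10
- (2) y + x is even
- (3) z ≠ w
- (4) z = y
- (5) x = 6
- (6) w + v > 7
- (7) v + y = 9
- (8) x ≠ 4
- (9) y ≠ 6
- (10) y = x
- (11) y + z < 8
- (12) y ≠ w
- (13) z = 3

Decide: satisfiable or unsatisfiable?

Unsatisfiable

Constraint 13 fixes z = 3 and constraint 5 fixes x = 6. Constraints 4 and 10 give z = y = x, so z = x. But 3 ≠ 6 — contradiction.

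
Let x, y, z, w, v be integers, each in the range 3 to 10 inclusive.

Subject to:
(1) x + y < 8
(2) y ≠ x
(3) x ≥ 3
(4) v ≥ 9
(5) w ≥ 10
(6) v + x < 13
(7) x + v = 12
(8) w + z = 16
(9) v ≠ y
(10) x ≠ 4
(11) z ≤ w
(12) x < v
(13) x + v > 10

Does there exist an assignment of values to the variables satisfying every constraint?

The assignment x = 3, y = 4, z = 6, w = 10, v = 9 works:
  constraint 1 holds since x + y = 7.
  constraint 6 holds since v + x = 12.
  constraint 7 holds since x + v = 12.
The rest check out directly.

Satisfiable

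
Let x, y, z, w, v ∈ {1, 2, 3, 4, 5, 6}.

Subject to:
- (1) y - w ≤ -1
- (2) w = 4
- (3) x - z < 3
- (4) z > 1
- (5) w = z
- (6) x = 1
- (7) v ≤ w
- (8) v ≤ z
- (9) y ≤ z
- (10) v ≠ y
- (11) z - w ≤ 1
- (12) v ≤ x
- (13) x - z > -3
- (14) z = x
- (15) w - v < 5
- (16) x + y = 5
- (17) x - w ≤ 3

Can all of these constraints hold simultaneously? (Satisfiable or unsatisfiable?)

Unsatisfiable

Constraint 2 fixes w = 4 and constraint 6 fixes x = 1. Constraints 5 and 14 give w = z = x, so w = x. But 4 ≠ 1 — contradiction.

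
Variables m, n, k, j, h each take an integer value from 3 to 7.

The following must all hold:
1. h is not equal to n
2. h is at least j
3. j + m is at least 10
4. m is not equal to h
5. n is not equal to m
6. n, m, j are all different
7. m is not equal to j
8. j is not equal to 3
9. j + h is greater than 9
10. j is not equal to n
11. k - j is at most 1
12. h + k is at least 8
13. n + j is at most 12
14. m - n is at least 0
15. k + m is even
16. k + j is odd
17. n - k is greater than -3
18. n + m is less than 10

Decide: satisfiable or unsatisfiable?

Satisfiable

Take m = 5, n = 4, k = 5, j = 6, h = 6. Then constraint 3: j + m = 11; constraint 9: j + h = 12, and every other listed constraint is also met.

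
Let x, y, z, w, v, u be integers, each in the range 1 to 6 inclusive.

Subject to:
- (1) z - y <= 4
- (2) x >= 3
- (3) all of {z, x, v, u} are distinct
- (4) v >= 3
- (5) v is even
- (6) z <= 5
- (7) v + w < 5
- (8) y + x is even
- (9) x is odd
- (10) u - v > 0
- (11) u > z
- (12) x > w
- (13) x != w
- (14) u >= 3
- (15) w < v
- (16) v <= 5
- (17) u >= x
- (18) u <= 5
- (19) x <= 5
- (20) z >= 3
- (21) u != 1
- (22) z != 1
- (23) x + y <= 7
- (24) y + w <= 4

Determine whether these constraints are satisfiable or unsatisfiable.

Unsatisfiable

Constraints 2, 4, 6, 14, 16, 18, 19, and 20 confine each of z, x, v, u to the 3 values {3, …, 5}.
Constraint 3 requires all 4 of them to be distinct, but only 3 values are available — impossible by the pigeonhole principle.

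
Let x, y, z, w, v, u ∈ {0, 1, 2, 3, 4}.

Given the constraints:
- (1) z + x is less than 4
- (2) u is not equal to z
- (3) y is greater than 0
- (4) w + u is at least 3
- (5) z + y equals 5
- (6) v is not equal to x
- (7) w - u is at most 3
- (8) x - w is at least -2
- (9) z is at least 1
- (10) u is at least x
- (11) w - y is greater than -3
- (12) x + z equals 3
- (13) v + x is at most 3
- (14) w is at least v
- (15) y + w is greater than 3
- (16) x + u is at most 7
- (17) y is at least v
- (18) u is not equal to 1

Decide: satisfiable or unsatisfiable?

Try x = 1, y = 3, z = 2, w = 3, v = 2, u = 3.
Check constraint 1: z + x = 3; constraint 4: w + u = 6. The remaining constraints are straightforward to verify.

Satisfiable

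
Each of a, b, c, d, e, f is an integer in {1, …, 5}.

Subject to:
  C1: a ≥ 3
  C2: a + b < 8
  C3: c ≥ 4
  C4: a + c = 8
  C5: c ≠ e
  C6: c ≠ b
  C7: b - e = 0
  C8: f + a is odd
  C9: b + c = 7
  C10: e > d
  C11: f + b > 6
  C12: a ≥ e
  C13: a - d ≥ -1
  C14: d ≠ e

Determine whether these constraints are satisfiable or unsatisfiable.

Setting (a, b, c, d, e, f) = (4, 3, 4, 2, 3, 5) satisfies everything: constraint 2: a + b = 7; constraint 4: a + c = 8; constraint 7: b - e = 0, and the others follow.

Satisfiable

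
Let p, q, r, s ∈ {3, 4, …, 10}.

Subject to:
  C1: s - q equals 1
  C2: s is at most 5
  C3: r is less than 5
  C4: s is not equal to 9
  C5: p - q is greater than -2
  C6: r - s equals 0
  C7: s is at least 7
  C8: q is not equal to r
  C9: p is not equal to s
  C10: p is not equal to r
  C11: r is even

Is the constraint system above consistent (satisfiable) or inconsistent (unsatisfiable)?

From constraint 7: s ≥ 7. From constraint 2: s ≤ 5. But 5 < 7, so no value of s works.

Unsatisfiable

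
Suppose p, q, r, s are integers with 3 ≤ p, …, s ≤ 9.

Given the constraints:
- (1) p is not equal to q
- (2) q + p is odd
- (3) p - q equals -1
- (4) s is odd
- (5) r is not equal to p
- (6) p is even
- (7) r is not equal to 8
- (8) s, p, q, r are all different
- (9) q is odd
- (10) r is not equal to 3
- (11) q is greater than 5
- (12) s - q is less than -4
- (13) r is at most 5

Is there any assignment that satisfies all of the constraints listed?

The assignment p = 8, q = 9, r = 4, s = 3 works:
  constraint 3 holds since p - q = -1.
  constraint 8 holds since values 3, 8, 9, 4 are distinct.
  constraint 12 holds since s - q = -6.
The rest check out directly.

Satisfiable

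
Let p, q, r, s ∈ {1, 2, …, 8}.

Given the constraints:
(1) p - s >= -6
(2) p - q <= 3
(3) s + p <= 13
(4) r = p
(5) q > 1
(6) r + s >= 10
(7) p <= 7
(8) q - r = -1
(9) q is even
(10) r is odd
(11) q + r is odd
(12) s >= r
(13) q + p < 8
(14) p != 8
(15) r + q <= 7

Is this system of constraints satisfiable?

Satisfiable

Setting (p, q, r, s) = (3, 2, 3, 8) satisfies everything: constraint 1: p - s = -5; constraint 2: p - q = 1, and the others follow.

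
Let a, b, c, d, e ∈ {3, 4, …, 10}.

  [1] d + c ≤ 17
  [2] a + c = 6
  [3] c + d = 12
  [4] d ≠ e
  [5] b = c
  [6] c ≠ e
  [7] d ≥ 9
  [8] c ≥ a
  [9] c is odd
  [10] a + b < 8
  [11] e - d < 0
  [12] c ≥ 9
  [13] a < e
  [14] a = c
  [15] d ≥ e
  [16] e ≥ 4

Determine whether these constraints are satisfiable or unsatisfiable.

From constraint 7: d ≥ 9. From constraint 12: c ≥ 9. Hence d + c ≥ 18. But constraint 1 requires d + c ≤ 17, and 17 < 18. Contradiction.

Unsatisfiable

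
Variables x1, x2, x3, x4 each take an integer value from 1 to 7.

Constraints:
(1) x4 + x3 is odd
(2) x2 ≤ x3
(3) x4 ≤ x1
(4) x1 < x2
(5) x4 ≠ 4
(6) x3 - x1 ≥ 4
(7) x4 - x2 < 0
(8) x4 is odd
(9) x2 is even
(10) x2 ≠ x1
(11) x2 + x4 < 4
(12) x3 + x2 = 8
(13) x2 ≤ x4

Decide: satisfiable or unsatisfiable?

Constraints 3, 4, and 13 give x1 < x2, x2 ≤ x4, x4 ≤ x1. Chaining: x1 < x2 ≤ x4 ≤ x1, which forces x1 < x1 — impossible.

Unsatisfiable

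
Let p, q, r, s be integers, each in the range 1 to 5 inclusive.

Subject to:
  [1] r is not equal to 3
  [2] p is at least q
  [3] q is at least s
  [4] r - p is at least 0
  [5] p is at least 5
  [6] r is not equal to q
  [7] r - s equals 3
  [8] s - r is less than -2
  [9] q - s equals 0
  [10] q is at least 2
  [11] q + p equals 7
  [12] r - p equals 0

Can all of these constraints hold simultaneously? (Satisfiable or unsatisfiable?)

The assignment p = 5, q = 2, r = 5, s = 2 works:
  constraint 4 holds since r - p = 0.
  constraint 7 holds since r - s = 3.
The rest check out directly.

Satisfiable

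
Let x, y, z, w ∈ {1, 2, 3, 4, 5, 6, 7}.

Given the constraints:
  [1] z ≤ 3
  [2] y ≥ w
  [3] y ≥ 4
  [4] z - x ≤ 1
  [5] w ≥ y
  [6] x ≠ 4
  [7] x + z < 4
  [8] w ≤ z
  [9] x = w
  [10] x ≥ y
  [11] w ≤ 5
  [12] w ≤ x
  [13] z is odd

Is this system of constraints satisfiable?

Unsatisfiable

From constraints 3 and 5: w ≥ y and y ≥ 4, so w ≥ 4. From constraints 1 and 8: w ≤ z and z ≤ 3, so w ≤ 3. But 3 < 4, so no value of w works.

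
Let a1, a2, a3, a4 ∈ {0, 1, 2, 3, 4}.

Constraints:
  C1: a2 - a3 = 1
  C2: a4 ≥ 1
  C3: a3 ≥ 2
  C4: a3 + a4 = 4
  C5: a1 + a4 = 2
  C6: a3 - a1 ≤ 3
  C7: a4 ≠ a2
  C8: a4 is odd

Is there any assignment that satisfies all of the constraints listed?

Setting (a1, a2, a3, a4) = (1, 4, 3, 1) satisfies everything: constraint 1: a2 - a3 = 1; constraint 4: a3 + a4 = 4; constraint 5: a1 + a4 = 2, and the others follow.

Satisfiable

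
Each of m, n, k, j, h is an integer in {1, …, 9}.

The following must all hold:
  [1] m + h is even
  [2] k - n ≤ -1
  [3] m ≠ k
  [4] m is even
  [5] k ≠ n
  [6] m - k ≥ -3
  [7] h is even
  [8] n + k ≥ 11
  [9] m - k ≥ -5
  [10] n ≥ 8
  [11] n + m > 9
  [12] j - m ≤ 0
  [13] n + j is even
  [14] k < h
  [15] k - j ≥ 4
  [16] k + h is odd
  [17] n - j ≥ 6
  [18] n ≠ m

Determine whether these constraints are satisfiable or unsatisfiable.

One satisfying assignment is m = 2, n = 9, k = 5, j = 1, h = 8.
For the less obvious constraints — constraint 2: k - n = -4; constraint 6: m - k = -3; constraint 8: n + k = 14 — and the others hold by inspection.

Satisfiable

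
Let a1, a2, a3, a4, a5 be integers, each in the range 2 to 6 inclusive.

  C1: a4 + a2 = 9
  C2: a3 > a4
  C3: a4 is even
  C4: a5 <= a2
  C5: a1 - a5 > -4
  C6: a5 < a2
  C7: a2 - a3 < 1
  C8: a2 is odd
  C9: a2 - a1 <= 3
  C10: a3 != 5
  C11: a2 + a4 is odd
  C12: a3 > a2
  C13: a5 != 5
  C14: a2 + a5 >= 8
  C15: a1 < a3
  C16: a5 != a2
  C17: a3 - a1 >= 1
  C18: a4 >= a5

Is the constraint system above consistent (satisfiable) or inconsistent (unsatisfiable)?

Setting (a1, a2, a3, a4, a5) = (2, 5, 6, 4, 3) satisfies everything: constraint 1: a4 + a2 = 9; constraint 5: a1 - a5 = -1, and the others follow.

Satisfiable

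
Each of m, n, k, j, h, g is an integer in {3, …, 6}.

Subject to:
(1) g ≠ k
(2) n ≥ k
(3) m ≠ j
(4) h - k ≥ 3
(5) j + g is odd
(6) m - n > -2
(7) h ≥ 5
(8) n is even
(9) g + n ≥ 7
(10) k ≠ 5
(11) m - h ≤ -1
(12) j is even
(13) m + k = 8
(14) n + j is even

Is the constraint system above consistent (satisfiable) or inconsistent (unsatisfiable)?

One satisfying assignment is m = 5, n = 4, k = 3, j = 6, h = 6, g = 5.
For the less obvious constraints — constraint 4: h - k = 3; constraint 6: m - n = 1; constraint 9: g + n = 9 — and the others hold by inspection.

Satisfiable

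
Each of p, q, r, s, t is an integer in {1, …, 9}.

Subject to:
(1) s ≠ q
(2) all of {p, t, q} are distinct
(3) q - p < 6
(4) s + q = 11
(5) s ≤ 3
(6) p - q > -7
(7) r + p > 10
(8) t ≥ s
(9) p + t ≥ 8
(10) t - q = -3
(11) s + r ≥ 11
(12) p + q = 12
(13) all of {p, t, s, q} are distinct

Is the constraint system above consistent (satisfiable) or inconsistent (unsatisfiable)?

Take p = 4, q = 8, r = 9, s = 3, t = 5. Then constraint 3: q - p = 4; constraint 4: s + q = 11, and every other listed constraint is also met.

Satisfiable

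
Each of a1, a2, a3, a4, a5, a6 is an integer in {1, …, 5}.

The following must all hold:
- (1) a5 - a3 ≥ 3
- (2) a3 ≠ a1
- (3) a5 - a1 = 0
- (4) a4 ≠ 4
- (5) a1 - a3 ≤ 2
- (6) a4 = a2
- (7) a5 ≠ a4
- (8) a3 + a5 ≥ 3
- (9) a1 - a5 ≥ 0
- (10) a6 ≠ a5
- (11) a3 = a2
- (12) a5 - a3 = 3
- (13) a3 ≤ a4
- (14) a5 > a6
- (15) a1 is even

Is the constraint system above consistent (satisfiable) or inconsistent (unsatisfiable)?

Unsatisfiable

Constraints 1, 5, and 9 give a5 − a3 ≥ 3, a3 − a1 ≥ -2, a1 − a5 ≥ 0.
Adding all 3 inequalities: the left sides telescope to 0, and the right sides sum to 3 + (-2) + 0 = 1. So 0 ≥ 1, which is false.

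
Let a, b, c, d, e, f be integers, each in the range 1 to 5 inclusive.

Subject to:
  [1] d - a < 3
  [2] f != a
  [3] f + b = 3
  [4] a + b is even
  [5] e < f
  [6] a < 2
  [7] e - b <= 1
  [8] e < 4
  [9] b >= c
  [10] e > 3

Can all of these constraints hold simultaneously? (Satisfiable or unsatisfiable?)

From constraint 10: e ≥ 4. From constraint 8: e ≤ 3. But 3 < 4, so no value of e works.

Unsatisfiable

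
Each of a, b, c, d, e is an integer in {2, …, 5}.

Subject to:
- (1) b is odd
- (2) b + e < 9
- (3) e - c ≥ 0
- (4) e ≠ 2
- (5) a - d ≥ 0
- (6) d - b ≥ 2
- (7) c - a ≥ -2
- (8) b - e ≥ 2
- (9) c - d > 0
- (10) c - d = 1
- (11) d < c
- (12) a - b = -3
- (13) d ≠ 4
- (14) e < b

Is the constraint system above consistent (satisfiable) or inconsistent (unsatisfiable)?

Constraints 3, 5, 6, 7, and 8 give b − e ≥ 2, e − c ≥ 0, c − a ≥ -2, a − d ≥ 0, d − b ≥ 2.
Adding all 5 inequalities: the left sides telescope to 0, and the right sides sum to 2 + 0 + (-2) + 0 + 2 = 2. So 0 ≥ 2, which is false.

Unsatisfiable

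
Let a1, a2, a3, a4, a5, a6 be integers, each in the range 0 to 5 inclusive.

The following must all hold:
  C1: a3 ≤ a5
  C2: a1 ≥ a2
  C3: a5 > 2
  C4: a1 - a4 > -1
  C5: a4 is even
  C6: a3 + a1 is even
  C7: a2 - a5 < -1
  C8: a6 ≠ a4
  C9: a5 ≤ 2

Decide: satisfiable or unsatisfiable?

From constraint 3: a5 ≥ 3. From constraint 9: a5 ≤ 2. But 2 < 3, so no value of a5 works.

Unsatisfiable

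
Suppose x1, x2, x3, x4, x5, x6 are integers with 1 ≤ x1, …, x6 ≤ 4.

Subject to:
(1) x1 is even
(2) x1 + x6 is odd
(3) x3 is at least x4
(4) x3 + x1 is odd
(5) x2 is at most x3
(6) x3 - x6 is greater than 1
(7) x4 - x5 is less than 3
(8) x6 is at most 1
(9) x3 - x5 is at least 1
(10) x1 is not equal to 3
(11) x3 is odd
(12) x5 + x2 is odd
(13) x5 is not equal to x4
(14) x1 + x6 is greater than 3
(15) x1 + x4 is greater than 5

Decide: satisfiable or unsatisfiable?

Satisfiable

The assignment x1 = 4, x2 = 2, x3 = 3, x4 = 2, x5 = 1, x6 = 1 works:
  constraint 6 holds since x3 - x6 = 2.
  constraint 7 holds since x4 - x5 = 1.
The rest check out directly.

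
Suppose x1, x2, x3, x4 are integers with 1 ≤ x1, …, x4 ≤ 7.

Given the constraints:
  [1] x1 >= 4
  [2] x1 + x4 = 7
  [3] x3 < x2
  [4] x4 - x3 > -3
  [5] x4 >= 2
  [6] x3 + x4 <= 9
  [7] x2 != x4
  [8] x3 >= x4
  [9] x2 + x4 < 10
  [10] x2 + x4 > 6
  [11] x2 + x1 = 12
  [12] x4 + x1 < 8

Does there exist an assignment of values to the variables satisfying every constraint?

One satisfying assignment is x1 = 5, x2 = 7, x3 = 4, x4 = 2.
For the less obvious constraints — constraint 2: x1 + x4 = 7; constraint 4: x4 - x3 = -2; constraint 6: x3 + x4 = 6 — and the others hold by inspection.

Satisfiable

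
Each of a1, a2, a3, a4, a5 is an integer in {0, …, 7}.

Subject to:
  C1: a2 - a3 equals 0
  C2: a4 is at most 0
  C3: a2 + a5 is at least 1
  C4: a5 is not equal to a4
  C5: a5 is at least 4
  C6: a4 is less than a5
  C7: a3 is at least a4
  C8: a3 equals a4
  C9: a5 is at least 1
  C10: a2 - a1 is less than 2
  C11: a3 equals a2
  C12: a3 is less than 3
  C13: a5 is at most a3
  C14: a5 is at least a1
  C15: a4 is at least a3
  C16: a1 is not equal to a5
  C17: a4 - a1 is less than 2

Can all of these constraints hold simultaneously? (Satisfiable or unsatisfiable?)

From constraints 5 and 13: a3 ≥ a5 and a5 ≥ 4, so a3 ≥ 4. From constraints 2 and 15: a3 ≤ a4 and a4 ≤ 0, so a3 ≤ 0. But 0 < 4, so no value of a3 works.

Unsatisfiable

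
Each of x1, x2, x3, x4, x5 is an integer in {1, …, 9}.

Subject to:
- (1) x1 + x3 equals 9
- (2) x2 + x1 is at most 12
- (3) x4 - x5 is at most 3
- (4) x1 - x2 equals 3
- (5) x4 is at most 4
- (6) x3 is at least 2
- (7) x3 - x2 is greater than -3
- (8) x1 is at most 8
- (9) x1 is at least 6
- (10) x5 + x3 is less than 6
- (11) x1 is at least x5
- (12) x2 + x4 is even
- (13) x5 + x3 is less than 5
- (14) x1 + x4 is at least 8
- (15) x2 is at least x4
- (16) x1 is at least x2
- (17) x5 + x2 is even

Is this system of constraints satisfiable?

The assignment x1 = 6, x2 = 3, x3 = 3, x4 = 3, x5 = 1 works:
  constraint 1 holds since x1 + x3 = 9.
  constraint 2 holds since x2 + x1 = 9.
  constraint 3 holds since x4 - x5 = 2.
The rest check out directly.

Satisfiable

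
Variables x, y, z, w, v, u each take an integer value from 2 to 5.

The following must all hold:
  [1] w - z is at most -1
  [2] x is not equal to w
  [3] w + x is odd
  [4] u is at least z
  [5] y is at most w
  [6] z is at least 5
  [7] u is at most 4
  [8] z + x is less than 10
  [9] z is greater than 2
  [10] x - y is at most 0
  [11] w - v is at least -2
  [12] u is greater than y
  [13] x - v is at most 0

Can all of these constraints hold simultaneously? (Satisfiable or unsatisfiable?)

Unsatisfiable

From constraint 6: z ≥ 5. From constraints 4 and 7: z ≤ u and u ≤ 4, so z ≤ 4. But 4 < 5, so no value of z works.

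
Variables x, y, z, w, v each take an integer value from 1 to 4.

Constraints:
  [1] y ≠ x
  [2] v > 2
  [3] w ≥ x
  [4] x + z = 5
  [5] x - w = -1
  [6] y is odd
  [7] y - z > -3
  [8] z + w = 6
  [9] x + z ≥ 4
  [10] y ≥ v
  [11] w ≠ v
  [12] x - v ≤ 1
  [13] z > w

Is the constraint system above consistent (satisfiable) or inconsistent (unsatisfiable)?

Setting (x, y, z, w, v) = (1, 3, 4, 2, 3) satisfies everything: constraint 4: x + z = 5; constraint 5: x - w = -1, and the others follow.

Satisfiable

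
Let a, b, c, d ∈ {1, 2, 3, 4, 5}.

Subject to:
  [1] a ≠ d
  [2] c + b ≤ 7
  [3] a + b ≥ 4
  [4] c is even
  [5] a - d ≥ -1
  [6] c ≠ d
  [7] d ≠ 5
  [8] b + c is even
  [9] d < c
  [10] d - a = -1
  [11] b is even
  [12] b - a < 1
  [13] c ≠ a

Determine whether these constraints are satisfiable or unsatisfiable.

Satisfiable

Setting (a, b, c, d) = (3, 2, 4, 2) satisfies everything: constraint 2: c + b = 6; constraint 3: a + b = 5; constraint 5: a - d = 1, and the others follow.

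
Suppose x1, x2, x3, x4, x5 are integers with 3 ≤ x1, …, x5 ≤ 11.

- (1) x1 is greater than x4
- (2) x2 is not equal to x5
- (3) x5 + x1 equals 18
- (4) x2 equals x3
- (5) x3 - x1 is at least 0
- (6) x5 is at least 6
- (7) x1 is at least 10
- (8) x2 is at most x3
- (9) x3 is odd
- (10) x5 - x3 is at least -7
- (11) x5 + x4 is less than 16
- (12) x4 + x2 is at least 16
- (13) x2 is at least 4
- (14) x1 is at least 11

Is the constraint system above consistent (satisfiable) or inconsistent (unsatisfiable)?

Try x1 = 11, x2 = 11, x3 = 11, x4 = 6, x5 = 7.
Check constraint 3: x5 + x1 = 18; constraint 5: x3 - x1 = 0; constraint 10: x5 - x3 = -4. The remaining constraints are straightforward to verify.

Satisfiable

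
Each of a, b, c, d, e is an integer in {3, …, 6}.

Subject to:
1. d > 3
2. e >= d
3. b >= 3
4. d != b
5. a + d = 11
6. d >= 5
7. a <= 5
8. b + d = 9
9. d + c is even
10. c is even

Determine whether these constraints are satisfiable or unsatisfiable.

Satisfiable

Try a = 5, b = 3, c = 6, d = 6, e = 6.
Check constraint 5: a + d = 11; constraint 8: b + d = 9. The remaining constraints are straightforward to verify.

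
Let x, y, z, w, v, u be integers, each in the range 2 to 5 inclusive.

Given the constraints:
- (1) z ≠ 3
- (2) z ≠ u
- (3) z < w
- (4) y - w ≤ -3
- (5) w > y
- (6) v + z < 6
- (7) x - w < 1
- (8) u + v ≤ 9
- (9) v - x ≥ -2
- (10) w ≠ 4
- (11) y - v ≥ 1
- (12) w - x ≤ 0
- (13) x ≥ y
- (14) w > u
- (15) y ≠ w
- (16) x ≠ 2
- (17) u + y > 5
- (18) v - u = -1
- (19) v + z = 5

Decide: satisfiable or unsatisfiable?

Unsatisfiable

Constraints 4, 9, 11, and 12 give y − v ≥ 1, v − x ≥ -2, x − w ≥ 0, w − y ≥ 3.
Adding all 4 inequalities: the left sides telescope to 0, and the right sides sum to 1 + (-2) + 0 + 3 = 2. So 0 ≥ 2, which is false.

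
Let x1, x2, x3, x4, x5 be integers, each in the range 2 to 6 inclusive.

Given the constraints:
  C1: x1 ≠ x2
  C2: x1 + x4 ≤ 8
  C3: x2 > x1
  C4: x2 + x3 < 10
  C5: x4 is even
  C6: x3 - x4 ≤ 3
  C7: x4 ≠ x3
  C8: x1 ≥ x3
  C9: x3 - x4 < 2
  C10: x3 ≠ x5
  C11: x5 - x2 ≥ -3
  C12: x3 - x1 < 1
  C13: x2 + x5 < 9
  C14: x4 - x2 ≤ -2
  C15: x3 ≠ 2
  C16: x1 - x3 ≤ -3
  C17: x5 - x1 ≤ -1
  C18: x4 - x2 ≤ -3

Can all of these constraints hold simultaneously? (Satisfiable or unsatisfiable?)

Unsatisfiable

Constraints 6, 11, 16, 17, and 18 give x4 − x3 ≥ -3, x3 − x1 ≥ 3, x1 − x5 ≥ 1, x5 − x2 ≥ -3, x2 − x4 ≥ 3.
Adding all 5 inequalities: the left sides telescope to 0, and the right sides sum to (-3) + 3 + 1 + (-3) + 3 = 1. So 0 ≥ 1, which is false.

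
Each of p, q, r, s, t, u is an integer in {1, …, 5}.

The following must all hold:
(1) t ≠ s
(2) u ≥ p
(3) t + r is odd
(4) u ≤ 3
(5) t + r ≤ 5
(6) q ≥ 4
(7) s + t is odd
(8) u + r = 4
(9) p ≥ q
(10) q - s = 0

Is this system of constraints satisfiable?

Unsatisfiable

From constraints 6 and 9: p ≥ q and q ≥ 4, so p ≥ 4. From constraints 2 and 4: p ≤ u and u ≤ 3, so p ≤ 3. But 3 < 4, so no value of p works.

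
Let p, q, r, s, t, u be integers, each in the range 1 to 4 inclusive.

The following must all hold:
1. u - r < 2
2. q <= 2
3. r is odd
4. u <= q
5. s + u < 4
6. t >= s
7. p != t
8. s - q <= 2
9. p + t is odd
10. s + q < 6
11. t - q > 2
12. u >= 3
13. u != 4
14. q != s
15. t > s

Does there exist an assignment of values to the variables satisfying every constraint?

From constraints 4 and 12: q ≥ u and u ≥ 3, so q ≥ 3. From constraint 2: q ≤ 2. But 2 < 3, so no value of q works.

Unsatisfiable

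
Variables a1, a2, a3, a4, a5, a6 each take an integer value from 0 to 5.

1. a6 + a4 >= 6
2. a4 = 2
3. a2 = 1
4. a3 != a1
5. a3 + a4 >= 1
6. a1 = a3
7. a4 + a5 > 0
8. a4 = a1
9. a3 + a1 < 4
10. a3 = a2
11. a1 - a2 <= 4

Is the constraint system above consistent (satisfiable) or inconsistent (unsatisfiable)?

Unsatisfiable

Constraint 2 fixes a4 = 2 and constraint 3 fixes a2 = 1. Constraints 6, 8, and 10 give a4 = a1 = a3 = a2, so a4 = a2. But 2 ≠ 1 — contradiction.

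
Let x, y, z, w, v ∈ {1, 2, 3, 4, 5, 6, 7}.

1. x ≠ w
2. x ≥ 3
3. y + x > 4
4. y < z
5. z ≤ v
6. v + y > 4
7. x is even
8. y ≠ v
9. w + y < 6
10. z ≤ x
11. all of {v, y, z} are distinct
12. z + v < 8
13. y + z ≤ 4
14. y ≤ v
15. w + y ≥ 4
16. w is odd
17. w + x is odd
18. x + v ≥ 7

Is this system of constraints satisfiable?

The assignment x = 4, y = 1, z = 2, w = 3, v = 5 works:
  constraint 3 holds since y + x = 5.
  constraint 6 holds since v + y = 6.
  constraint 9 holds since w + y = 4.
The rest check out directly.

Satisfiable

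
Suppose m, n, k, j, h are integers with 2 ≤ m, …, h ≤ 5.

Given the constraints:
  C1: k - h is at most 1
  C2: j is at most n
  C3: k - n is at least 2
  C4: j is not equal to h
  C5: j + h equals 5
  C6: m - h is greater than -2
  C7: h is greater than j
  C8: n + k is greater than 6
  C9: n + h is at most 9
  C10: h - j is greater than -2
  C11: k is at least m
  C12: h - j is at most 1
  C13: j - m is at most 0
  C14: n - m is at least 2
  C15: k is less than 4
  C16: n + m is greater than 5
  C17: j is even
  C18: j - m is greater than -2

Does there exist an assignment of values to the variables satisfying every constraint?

Unsatisfiable

Constraints 1, 3, 12, 13, and 14 give n − m ≥ 2, m − j ≥ 0, j − h ≥ -1, h − k ≥ -1, k − n ≥ 2.
Adding all 5 inequalities: the left sides telescope to 0, and the right sides sum to 2 + 0 + (-1) + (-1) + 2 = 2. So 0 ≥ 2, which is false.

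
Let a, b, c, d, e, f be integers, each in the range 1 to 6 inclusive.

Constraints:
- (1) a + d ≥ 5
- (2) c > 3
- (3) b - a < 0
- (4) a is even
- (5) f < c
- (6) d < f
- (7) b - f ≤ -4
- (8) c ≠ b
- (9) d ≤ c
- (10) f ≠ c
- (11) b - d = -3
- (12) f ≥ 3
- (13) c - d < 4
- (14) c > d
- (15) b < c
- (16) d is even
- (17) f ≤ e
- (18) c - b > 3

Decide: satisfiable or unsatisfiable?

Take a = 4, b = 1, c = 6, d = 4, e = 5, f = 5. Then constraint 1: a + d = 8; constraint 3: b - a = -3; constraint 7: b - f = -4, and every other listed constraint is also met.

Satisfiable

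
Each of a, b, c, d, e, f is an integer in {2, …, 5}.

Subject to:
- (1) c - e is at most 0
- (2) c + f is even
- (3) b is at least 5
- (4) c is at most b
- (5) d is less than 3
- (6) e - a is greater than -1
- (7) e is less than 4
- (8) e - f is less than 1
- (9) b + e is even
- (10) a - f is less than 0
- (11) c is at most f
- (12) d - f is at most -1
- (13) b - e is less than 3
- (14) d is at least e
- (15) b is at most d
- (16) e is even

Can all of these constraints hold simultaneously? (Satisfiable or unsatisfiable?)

Unsatisfiable

From constraints 3 and 15: d ≥ b and b ≥ 5, so d ≥ 5. From constraint 5: d ≤ 2. But 2 < 5, so no value of d works.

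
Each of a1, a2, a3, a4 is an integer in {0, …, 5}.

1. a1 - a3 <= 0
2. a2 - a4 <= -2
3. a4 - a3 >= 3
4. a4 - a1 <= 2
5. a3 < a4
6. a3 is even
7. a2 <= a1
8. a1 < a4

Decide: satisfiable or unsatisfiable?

Constraints 1, 3, and 4 give a3 − a1 ≥ 0, a1 − a4 ≥ -2, a4 − a3 ≥ 3.
Adding all 3 inequalities: the left sides telescope to 0, and the right sides sum to 0 + (-2) + 3 = 1. So 0 ≥ 1, which is false.

Unsatisfiable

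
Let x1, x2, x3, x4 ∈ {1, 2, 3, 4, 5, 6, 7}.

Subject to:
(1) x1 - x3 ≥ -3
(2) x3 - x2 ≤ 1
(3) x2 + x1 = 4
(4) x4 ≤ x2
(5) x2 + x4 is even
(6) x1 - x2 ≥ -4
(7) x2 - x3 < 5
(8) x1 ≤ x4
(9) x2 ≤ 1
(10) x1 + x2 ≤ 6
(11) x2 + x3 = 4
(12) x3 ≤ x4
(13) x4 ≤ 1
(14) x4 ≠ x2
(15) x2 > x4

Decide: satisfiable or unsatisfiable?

Unsatisfiable

From constraint 9: x2 ≤ 1. From constraints 8 and 13: x1 ≤ x4 ≤ 1. Hence x2 + x1 ≤ 2. But constraint 3 requires x2 + x1 = 4, and 4 > 2. Contradiction.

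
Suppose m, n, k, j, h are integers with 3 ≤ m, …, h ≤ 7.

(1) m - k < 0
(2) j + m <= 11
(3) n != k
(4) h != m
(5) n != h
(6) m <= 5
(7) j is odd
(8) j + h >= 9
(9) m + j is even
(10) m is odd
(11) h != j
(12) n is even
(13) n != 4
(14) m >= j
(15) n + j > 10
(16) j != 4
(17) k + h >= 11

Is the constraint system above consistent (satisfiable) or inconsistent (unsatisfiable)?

Satisfiable

Setting (m, n, k, j, h) = (5, 6, 7, 5, 7) satisfies everything: constraint 1: m - k = -2; constraint 2: j + m = 10, and the others follow.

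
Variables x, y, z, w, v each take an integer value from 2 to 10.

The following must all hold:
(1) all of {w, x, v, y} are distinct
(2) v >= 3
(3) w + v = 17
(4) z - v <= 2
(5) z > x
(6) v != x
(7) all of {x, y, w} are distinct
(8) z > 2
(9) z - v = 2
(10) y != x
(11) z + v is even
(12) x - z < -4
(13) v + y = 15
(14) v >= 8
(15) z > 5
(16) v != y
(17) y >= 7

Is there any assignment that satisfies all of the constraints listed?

Satisfiable

Try x = 4, y = 7, z = 10, w = 9, v = 8.
Check constraint 3: w + v = 17; constraint 4: z - v = 2; constraint 9: z - v = 2. The remaining constraints are straightforward to verify.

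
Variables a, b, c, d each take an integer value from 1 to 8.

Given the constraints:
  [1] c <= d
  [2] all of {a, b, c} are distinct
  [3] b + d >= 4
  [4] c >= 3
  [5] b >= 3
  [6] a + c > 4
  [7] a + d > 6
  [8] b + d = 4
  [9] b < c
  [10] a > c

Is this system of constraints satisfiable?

Unsatisfiable

From constraint 5: b ≥ 3. From constraints 1 and 4: d ≥ c ≥ 3. Hence b + d ≥ 6. But constraint 8 requires b + d = 4, and 4 < 6. Contradiction.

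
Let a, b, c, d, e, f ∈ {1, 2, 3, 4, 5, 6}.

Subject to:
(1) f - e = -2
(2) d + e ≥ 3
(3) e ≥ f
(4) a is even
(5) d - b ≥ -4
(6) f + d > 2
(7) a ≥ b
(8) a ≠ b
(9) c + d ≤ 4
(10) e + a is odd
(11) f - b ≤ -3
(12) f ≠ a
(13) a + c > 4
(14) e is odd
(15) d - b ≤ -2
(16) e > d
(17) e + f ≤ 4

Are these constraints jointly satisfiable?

Take a = 6, b = 4, c = 1, d = 2, e = 3, f = 1. Then constraint 1: f - e = -2; constraint 2: d + e = 5; constraint 5: d - b = -2, and every other listed constraint is also met.

Satisfiable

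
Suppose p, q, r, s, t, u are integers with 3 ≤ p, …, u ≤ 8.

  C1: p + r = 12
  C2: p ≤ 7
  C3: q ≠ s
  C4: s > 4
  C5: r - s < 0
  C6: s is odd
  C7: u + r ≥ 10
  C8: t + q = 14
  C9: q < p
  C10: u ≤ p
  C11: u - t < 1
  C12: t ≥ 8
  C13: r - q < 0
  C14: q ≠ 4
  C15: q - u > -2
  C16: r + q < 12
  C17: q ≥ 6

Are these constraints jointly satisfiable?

Satisfiable

One satisfying assignment is p = 7, q = 6, r = 5, s = 7, t = 8, u = 6.
For the less obvious constraints — constraint 1: p + r = 12; constraint 5: r - s = -2 — and the others hold by inspection.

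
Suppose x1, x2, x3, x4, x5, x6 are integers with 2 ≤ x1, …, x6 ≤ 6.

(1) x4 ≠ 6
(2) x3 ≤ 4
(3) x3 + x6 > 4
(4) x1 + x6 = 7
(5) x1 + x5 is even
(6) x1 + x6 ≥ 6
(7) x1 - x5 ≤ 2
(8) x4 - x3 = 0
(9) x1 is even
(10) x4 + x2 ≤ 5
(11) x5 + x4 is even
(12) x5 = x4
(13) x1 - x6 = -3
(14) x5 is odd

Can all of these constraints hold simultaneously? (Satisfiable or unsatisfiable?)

Unsatisfiable

Constraint 9 makes x1 even and constraint 14 makes x5 odd, so x1 + x5 must be odd. Constraint 5 says x1 + x5 is even — contradiction.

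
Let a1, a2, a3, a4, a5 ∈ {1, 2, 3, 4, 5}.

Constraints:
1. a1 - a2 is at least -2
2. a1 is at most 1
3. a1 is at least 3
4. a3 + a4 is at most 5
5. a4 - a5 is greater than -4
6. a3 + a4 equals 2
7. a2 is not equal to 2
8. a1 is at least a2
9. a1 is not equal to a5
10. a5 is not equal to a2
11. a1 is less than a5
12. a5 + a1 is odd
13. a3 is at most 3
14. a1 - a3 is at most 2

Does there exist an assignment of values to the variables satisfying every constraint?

Unsatisfiable

From constraint 3: a1 ≥ 3. From constraint 2: a1 ≤ 1. But 1 < 3, so no value of a1 works.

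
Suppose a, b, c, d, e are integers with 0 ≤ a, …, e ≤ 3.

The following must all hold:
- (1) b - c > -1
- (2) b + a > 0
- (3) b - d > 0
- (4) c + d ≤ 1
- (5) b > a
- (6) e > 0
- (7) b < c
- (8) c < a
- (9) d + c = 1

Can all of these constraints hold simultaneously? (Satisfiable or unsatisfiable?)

Unsatisfiable

Constraints 5, 7, and 8 give b < c, c < a, a < b. Chaining: b < c < a < b, which forces b < b — impossible.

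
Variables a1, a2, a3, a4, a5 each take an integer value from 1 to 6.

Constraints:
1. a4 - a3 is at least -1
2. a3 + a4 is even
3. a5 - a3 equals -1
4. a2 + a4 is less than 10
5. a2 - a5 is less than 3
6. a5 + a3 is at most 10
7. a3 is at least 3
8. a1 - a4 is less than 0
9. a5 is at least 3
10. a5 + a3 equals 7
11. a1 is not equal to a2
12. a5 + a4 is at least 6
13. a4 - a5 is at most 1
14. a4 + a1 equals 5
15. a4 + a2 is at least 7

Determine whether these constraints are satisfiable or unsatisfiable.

Satisfiable

Take a1 = 1, a2 = 4, a3 = 4, a4 = 4, a5 = 3. Then constraint 1: a4 - a3 = 0; constraint 3: a5 - a3 = -1; constraint 4: a2 + a4 = 8, and every other listed constraint is also met.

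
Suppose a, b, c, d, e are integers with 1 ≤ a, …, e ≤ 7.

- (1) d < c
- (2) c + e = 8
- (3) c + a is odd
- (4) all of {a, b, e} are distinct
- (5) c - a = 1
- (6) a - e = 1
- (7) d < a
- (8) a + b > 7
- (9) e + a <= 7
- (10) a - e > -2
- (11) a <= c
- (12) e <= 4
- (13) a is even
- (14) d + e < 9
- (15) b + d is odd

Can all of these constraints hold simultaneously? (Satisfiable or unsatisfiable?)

Satisfiable

Try a = 4, b = 6, c = 5, d = 3, e = 3.
Check constraint 2: c + e = 8; constraint 5: c - a = 1. The remaining constraints are straightforward to verify.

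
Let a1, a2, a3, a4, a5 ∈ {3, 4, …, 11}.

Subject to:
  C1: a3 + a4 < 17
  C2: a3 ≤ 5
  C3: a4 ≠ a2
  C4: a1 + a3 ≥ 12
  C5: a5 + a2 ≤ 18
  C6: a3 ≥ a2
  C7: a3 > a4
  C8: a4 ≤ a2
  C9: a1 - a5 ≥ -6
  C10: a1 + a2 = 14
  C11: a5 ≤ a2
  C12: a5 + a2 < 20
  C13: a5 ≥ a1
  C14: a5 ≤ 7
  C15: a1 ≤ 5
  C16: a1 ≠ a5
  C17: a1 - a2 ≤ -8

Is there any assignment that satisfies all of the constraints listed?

From constraints 13 and 14: a1 ≤ a5 ≤ 7. From constraints 2 and 6: a2 ≤ a3 ≤ 5. Hence a1 + a2 ≤ 12. But constraint 10 requires a1 + a2 = 14, and 14 > 12. Contradiction.

Unsatisfiable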